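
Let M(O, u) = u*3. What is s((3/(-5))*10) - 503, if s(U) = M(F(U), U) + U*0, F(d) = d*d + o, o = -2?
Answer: -521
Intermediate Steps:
F(d) = -2 + d**2 (F(d) = d*d - 2 = d**2 - 2 = -2 + d**2)
M(O, u) = 3*u
s(U) = 3*U (s(U) = 3*U + U*0 = 3*U + 0 = 3*U)
s((3/(-5))*10) - 503 = 3*((3/(-5))*10) - 503 = 3*((3*(-1/5))*10) - 503 = 3*(-3/5*10) - 503 = 3*(-6) - 503 = -18 - 503 = -521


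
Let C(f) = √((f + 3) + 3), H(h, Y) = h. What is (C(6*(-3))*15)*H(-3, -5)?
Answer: -90*I*√3 ≈ -155.88*I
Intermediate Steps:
C(f) = √(6 + f) (C(f) = √((3 + f) + 3) = √(6 + f))
(C(6*(-3))*15)*H(-3, -5) = (√(6 + 6*(-3))*15)*(-3) = (√(6 - 18)*15)*(-3) = (√(-12)*15)*(-3) = ((2*I*√3)*15)*(-3) = (30*I*√3)*(-3) = -90*I*√3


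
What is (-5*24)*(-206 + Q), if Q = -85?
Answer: 34920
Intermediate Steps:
(-5*24)*(-206 + Q) = (-5*24)*(-206 - 85) = -120*(-291) = 34920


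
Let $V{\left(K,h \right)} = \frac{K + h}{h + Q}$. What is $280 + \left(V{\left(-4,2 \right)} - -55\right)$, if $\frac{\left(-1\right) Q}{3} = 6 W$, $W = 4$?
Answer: $\frac{11726}{35} \approx 335.03$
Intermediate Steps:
$Q = -72$ ($Q = - 3 \cdot 6 \cdot 4 = \left(-3\right) 24 = -72$)
$V{\left(K,h \right)} = \frac{K + h}{-72 + h}$ ($V{\left(K,h \right)} = \frac{K + h}{h - 72} = \frac{K + h}{-72 + h}$)
$280 + \left(V{\left(-4,2 \right)} - -55\right) = 280 + \left(\frac{-4 + 2}{-72 + 2} - -55\right) = 280 + \left(\frac{1}{-70} \left(-2\right) + 55\right) = 280 + \left(\left(- \frac{1}{70}\right) \left(-2\right) + 55\right) = 280 + \left(\frac{1}{35} + 55\right) = 280 + \frac{1926}{35} = \frac{11726}{35}$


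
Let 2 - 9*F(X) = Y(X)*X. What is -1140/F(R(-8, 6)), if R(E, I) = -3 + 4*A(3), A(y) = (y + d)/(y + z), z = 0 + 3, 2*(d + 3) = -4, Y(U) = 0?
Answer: -5130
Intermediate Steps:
d = -5 (d = -3 + (½)*(-4) = -3 - 2 = -5)
z = 3
A(y) = (-5 + y)/(3 + y) (A(y) = (y - 5)/(y + 3) = (-5 + y)/(3 + y))
R(E, I) = -13/3 (R(E, I) = -3 + 4*((-5 + 3)/(3 + 3)) = -3 + 4*(-2/6) = -3 + 4*((⅙)*(-2)) = -3 + 4*(-⅓) = -3 - 4/3 = -13/3)
F(X) = 2/9 (F(X) = 2/9 - 0*X = 2/9 - ⅑*0 = 2/9 + 0 = 2/9)
-1140/F(R(-8, 6)) = -1140/2/9 = -1140*9/2 = -5130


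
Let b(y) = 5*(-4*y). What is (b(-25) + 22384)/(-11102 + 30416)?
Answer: 3814/3219 ≈ 1.1848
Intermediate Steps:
b(y) = -20*y
(b(-25) + 22384)/(-11102 + 30416) = (-20*(-25) + 22384)/(-11102 + 30416) = (500 + 22384)/19314 = 22884*(1/19314) = 3814/3219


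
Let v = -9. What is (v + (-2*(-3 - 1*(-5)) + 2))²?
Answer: 121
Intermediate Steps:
(v + (-2*(-3 - 1*(-5)) + 2))² = (-9 + (-2*(-3 - 1*(-5)) + 2))² = (-9 + (-2*(-3 + 5) + 2))² = (-9 + (-2*2 + 2))² = (-9 + (-4 + 2))² = (-9 - 2)² = (-11)² = 121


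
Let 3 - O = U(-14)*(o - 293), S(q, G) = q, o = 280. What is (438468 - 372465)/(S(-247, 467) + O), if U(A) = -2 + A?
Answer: -66003/452 ≈ -146.02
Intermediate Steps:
O = -205 (O = 3 - (-2 - 14)*(280 - 293) = 3 - (-16)*(-13) = 3 - 1*208 = 3 - 208 = -205)
(438468 - 372465)/(S(-247, 467) + O) = (438468 - 372465)/(-247 - 205) = 66003/(-452) = 66003*(-1/452) = -66003/452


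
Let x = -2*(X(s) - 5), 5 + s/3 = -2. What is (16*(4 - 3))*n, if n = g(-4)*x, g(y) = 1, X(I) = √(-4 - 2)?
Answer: 160 - 32*I*√6 ≈ 160.0 - 78.384*I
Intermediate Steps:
s = -21 (s = -15 + 3*(-2) = -15 - 6 = -21)
X(I) = I*√6 (X(I) = √(-6) = I*√6)
x = 10 - 2*I*√6 (x = -2*(I*√6 - 5) = -2*(-5 + I*√6) = 10 - 2*I*√6 ≈ 10.0 - 4.899*I)
n = 10 - 2*I*√6 (n = 1*(10 - 2*I*√6) = 10 - 2*I*√6 ≈ 10.0 - 4.899*I)
(16*(4 - 3))*n = (16*(4 - 3))*(10 - 2*I*√6) = (16*1)*(10 - 2*I*√6) = 16*(10 - 2*I*√6) = 160 - 32*I*√6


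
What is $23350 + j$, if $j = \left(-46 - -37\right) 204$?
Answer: $21514$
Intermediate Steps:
$j = -1836$ ($j = \left(-46 + 37\right) 204 = \left(-9\right) 204 = -1836$)
$23350 + j = 23350 - 1836 = 21514$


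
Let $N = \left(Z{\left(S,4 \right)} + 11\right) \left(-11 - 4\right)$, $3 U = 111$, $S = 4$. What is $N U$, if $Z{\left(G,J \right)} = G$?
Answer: $-8325$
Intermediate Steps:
$U = 37$ ($U = \frac{1}{3} \cdot 111 = 37$)
$N = -225$ ($N = \left(4 + 11\right) \left(-11 - 4\right) = 15 \left(-15\right) = -225$)
$N U = \left(-225\right) 37 = -8325$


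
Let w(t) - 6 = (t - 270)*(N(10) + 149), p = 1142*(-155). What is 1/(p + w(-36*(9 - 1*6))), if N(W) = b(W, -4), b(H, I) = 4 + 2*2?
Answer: -1/236350 ≈ -4.2310e-6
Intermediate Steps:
b(H, I) = 8 (b(H, I) = 4 + 4 = 8)
N(W) = 8
p = -177010
w(t) = -42384 + 157*t (w(t) = 6 + (t - 270)*(8 + 149) = 6 + (-270 + t)*157 = 6 + (-42390 + 157*t) = -42384 + 157*t)
1/(p + w(-36*(9 - 1*6))) = 1/(-177010 + (-42384 + 157*(-36*(9 - 1*6)))) = 1/(-177010 + (-42384 + 157*(-36*(9 - 6)))) = 1/(-177010 + (-42384 + 157*(-36*3))) = 1/(-177010 + (-42384 + 157*(-108))) = 1/(-177010 + (-42384 - 16956)) = 1/(-177010 - 59340) = 1/(-236350) = -1/236350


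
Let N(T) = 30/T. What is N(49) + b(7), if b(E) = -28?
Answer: -1342/49 ≈ -27.388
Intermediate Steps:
N(49) + b(7) = 30/49 - 28 = -1342/49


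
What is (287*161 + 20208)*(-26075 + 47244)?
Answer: 1405939135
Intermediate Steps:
(287*161 + 20208)*(-26075 + 47244) = (46207 + 20208)*21169 = 66415*21169 = 1405939135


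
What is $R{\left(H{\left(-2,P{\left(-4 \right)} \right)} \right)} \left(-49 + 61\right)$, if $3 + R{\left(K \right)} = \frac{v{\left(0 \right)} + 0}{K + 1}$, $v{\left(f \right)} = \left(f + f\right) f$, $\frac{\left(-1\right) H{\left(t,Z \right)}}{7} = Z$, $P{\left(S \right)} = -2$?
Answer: $-36$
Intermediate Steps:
$H{\left(t,Z \right)} = - 7 Z$
$v{\left(f \right)} = 2 f^{2}$ ($v{\left(f \right)} = 2 f f = 2 f^{2}$)
$R{\left(K \right)} = -3$ ($R{\left(K \right)} = -3 + \frac{2 \cdot 0^{2} + 0}{K + 1} = -3 + \frac{2 \cdot 0 + 0}{1 + K} = -3 + \frac{0 + 0}{1 + K} = -3 + \frac{0}{1 + K} = -3 + 0 = -3$)
$R{\left(H{\left(-2,P{\left(-4 \right)} \right)} \right)} \left(-49 + 61\right) = - 3 \left(-49 + 61\right) = \left(-3\right) 12 = -36$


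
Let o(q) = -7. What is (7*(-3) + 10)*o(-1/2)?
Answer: 77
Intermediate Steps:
(7*(-3) + 10)*o(-1/2) = (7*(-3) + 10)*(-7) = (-21 + 10)*(-7) = -11*(-7) = 77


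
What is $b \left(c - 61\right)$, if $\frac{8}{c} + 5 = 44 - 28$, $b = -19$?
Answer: $\frac{12597}{11} \approx 1145.2$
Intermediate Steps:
$c = \frac{8}{11}$ ($c = \frac{8}{-5 + \left(44 - 28\right)} = \frac{8}{-5 + 16} = \frac{8}{11} \approx 0.72727$)
$b \left(c - 61\right) = - 19 \left(\frac{8}{11} - 61\right) = \left(-19\right) \left(- \frac{663}{11}\right) = \frac{12597}{11}$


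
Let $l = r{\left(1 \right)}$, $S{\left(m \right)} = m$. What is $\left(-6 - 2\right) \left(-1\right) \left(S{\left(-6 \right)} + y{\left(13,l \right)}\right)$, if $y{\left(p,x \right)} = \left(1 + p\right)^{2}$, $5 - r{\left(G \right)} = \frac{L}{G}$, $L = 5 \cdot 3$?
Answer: $1520$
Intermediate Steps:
$L = 15$
$r{\left(G \right)} = 5 - \frac{15}{G}$
$l = -10$ ($l = 5 - \frac{15}{1} = 5 - 15 = -10$)
$\left(-6 - 2\right) \left(-1\right) \left(S{\left(-6 \right)} + y{\left(13,l \right)}\right) = \left(-6 - 2\right) \left(-1\right) \left(-6 + \left(1 + 13\right)^{2}\right) = \left(-8\right) \left(-1\right) \left(-6 + 14^{2}\right) = 8 \left(-6 + 196\right) = 8 \cdot 190 = 1520$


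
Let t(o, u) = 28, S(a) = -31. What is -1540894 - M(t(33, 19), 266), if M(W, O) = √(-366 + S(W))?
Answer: -1540894 - I*√397 ≈ -1.5409e+6 - 19.925*I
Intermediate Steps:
M(W, O) = I*√397 (M(W, O) = √(-366 - 31) = √(-397) = I*√397)
-1540894 - M(t(33, 19), 266) = -1540894 - I*√397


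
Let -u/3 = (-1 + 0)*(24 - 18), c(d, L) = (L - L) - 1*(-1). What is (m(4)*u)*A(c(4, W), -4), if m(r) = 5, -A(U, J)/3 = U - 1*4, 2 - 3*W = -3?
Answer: 810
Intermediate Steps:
W = 5/3 (W = ⅔ - ⅓*(-3) = ⅔ + 1 = 5/3 ≈ 1.6667)
c(d, L) = 1 (c(d, L) = 0 + 1 = 1)
A(U, J) = 12 - 3*U (A(U, J) = -3*(U - 1*4) = -3*(U - 4) = -3*(-4 + U) = 12 - 3*U)
u = 18 (u = -3*(-1 + 0)*(24 - 18) = -(-3)*6 = -3*(-6) = 18)
(m(4)*u)*A(c(4, W), -4) = (5*18)*(12 - 3*1) = 90*(12 - 3) = 90*9 = 810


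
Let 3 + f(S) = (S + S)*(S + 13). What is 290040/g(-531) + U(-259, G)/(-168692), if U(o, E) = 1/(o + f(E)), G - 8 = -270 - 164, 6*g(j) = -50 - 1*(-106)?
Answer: 12902676417206633/415201282216 ≈ 31076.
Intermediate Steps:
f(S) = -3 + 2*S*(13 + S) (f(S) = -3 + (S + S)*(S + 13) = -3 + (2*S)*(13 + S) = -3 + 2*S*(13 + S))
g(j) = 28/3 (g(j) = (-50 - 1*(-106))/6 = (-50 + 106)/6 = (1/6)*56 = 28/3)
G = -426 (G = 8 + (-270 - 164) = 8 - 434 = -426)
U(o, E) = 1/(-3 + o + 2*E**2 + 26*E) (U(o, E) = 1/(o + (-3 + 2*E**2 + 26*E)) = 1/(-3 + o + 2*E**2 + 26*E))
290040/g(-531) + U(-259, G)/(-168692) = 290040/(28/3) + 1/((-3 - 259 + 2*(-426)**2 + 26*(-426))*(-168692)) = 290040*(3/28) - 1/168692/(-3 - 259 + 2*181476 - 11076) = 217530/7 - 1/168692/(-3 - 259 + 362952 - 11076) = 217530/7 - 1/168692/351614 = 217530/7 + (1/351614)*(-1/168692) = 217530/7 - 1/59314468888 = 12902676417206633/415201282216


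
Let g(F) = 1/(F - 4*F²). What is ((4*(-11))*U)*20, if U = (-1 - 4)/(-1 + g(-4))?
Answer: -299200/69 ≈ -4336.2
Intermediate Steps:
U = 340/69 (U = (-1 - 4)/(-1 - 1/(-4*(-1 + 4*(-4)))) = -5/(-1 - 1*(-¼)/(-1 - 16)) = -5/(-1 - 1*(-¼)/(-17)) = -5/(-1 - 1*(-¼)*(-1/17)) = -5/(-1 - 1/68) = -5/(-69/68) = -5*(-68/69) = 340/69 ≈ 4.9275)
((4*(-11))*U)*20 = ((4*(-11))*(340/69))*20 = -44*340/69*20 = -14960/69*20 = -299200/69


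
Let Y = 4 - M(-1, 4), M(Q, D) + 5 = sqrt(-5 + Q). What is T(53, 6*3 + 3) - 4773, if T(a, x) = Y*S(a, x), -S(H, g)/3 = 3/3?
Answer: -4800 + 3*I*sqrt(6) ≈ -4800.0 + 7.3485*I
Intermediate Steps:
M(Q, D) = -5 + sqrt(-5 + Q)
S(H, g) = -3 (S(H, g) = -9/3 = -3*1 = -3)
Y = 9 - I*sqrt(6) (Y = 4 - (-5 + sqrt(-5 - 1)) = 4 - (-5 + sqrt(-6)) = 4 - (-5 + I*sqrt(6)) = 4 + (5 - I*sqrt(6)) = 9 - I*sqrt(6) ≈ 9.0 - 2.4495*I)
T(a, x) = -27 + 3*I*sqrt(6) (T(a, x) = (9 - I*sqrt(6))*(-3) = -27 + 3*I*sqrt(6))
T(53, 6*3 + 3) - 4773 = (-27 + 3*I*sqrt(6)) - 4773 = -4800 + 3*I*sqrt(6)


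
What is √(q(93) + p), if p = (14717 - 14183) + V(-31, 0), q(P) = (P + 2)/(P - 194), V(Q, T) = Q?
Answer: 2*√1280377/101 ≈ 22.407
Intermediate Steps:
q(P) = (2 + P)/(-194 + P)
p = 503 (p = (14717 - 14183) - 31 = 534 - 31 = 503)
√(q(93) + p) = √((2 + 93)/(-194 + 93) + 503) = √(95/(-101) + 503) = √(-1/101*95 + 503) = √(-95/101 + 503) = √(50708/101) = 2*√1280377/101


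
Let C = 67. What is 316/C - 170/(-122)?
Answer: 24971/4087 ≈ 6.1099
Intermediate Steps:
316/C - 170/(-122) = 316/67 - 170/(-122) = 316*(1/67) - 170*(-1/122) = 316/67 + 85/61 = 24971/4087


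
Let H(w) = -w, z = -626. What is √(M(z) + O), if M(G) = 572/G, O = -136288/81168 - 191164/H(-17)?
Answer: 4*I*√512216512058089095/26993433 ≈ 106.05*I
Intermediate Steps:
O = -969919778/86241 (O = -136288/81168 - 191164/((-1*(-17))) = -136288*1/81168 - 191164/17 = -8518/5073 - 191164*1/17 = -8518/5073 - 191164/17 = -969919778/86241 ≈ -11247.)
√(M(z) + O) = √(572/(-626) - 969919778/86241) = √(572*(-1/626) - 969919778/86241) = √(-286/313 - 969919778/86241) = √(-303609555440/26993433) = 4*I*√512216512058089095/26993433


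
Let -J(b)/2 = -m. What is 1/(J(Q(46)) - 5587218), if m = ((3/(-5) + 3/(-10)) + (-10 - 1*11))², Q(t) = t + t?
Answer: -50/279312939 ≈ -1.7901e-7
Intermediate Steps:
Q(t) = 2*t
m = 47961/100 (m = ((3*(-⅕) + 3*(-⅒)) + (-10 - 11))² = ((-⅗ - 3/10) - 21)² = (-9/10 - 21)² = (-219/10)² = 47961/100 ≈ 479.61)
J(b) = 47961/50 (J(b) = -(-2)*47961/100 = -2*(-47961/100) = 47961/50)
1/(J(Q(46)) - 5587218) = 1/(47961/50 - 5587218) = 1/(-279312939/50) = -50/279312939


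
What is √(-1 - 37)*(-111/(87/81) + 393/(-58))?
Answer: -6387*I*√38/58 ≈ -678.83*I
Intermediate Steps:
√(-1 - 37)*(-111/(87/81) + 393/(-58)) = √(-38)*(-111/(87*(1/81)) + 393*(-1/58)) = (I*√38)*(-111/29/27 - 393/58) = (I*√38)*(-111*27/29 - 393/58) = (I*√38)*(-2997/29 - 393/58) = (I*√38)*(-6387/58) = -6387*I*√38/58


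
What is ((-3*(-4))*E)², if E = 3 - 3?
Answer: 0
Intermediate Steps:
E = 0
((-3*(-4))*E)² = (-3*(-4)*0)² = (12*0)² = 0² = 0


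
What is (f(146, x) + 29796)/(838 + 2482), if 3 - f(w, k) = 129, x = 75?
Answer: 2967/332 ≈ 8.9368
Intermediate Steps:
f(w, k) = -126 (f(w, k) = 3 - 1*129 = 3 - 129 = -126)
(f(146, x) + 29796)/(838 + 2482) = (-126 + 29796)/(838 + 2482) = 29670/3320 = 29670*(1/3320) = 2967/332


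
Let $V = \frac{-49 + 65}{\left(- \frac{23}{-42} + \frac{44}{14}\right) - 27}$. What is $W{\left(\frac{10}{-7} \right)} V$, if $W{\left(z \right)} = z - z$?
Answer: $0$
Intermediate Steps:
$W{\left(z \right)} = 0$
$V = - \frac{672}{979}$ ($V = \frac{16}{\left(\left(-23\right) \left(- \frac{1}{42}\right) + 44 \cdot \frac{1}{14}\right) - 27} = \frac{16}{\left(\frac{23}{42} + \frac{22}{7}\right) - 27} = \frac{16}{\frac{155}{42} - 27} = \frac{16}{- \frac{979}{42}} = 16 \left(- \frac{42}{979}\right) = - \frac{672}{979} \approx -0.68641$)
$W{\left(\frac{10}{-7} \right)} V = 0 \left(- \frac{672}{979}\right) = 0$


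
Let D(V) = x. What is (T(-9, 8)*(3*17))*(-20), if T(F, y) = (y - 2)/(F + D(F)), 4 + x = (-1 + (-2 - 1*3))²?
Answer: -6120/23 ≈ -266.09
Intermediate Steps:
x = 32 (x = -4 + (-1 + (-2 - 1*3))² = -4 + (-1 + (-2 - 3))² = -4 + (-1 - 5)² = -4 + (-6)² = -4 + 36 = 32)
D(V) = 32
T(F, y) = (-2 + y)/(32 + F) (T(F, y) = (y - 2)/(F + 32) = (-2 + y)/(32 + F))
(T(-9, 8)*(3*17))*(-20) = (((-2 + 8)/(32 - 9))*(3*17))*(-20) = ((6/23)*51)*(-20) = (306/23)*(-20) = -6120/23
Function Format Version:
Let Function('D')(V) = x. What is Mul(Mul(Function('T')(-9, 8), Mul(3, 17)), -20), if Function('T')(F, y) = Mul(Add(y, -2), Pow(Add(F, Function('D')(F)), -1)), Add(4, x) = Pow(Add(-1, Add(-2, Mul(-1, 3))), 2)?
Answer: Rational(-6120, 23) ≈ -266.09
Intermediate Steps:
x = 32 (x = Add(-4, Pow(Add(-1, Add(-2, Mul(-1, 3))), 2)) = Add(-4, Pow(Add(-1, Add(-2, -3)), 2)) = Add(-4, Pow(Add(-1, -5), 2)) = Add(-4, Pow(-6, 2)) = Add(-4, 36) = 32)
Function('D')(V) = 32
Function('T')(F, y) = Mul(Pow(Add(32, F), -1), Add(-2, y)) (Function('T')(F, y) = Mul(Add(y, -2), Pow(Add(F, 32), -1)) = Mul(Add(-2, y), Pow(Add(32, F), -1)) = Mul(Pow(Add(32, F), -1), Add(-2, y)))
Mul(Mul(Function('T')(-9, 8), Mul(3, 17)), -20) = Mul(Mul(Mul(Pow(Add(32, -9), -1), Add(-2, 8)), Mul(3, 17)), -20) = Mul(Mul(Mul(Pow(23, -1), 6), 51), -20) = Mul(Mul(Mul(Rational(1, 23), 6), 51), -20) = Mul(Mul(Rational(6, 23), 51), -20) = Mul(Rational(306, 23), -20) = Rational(-6120, 23)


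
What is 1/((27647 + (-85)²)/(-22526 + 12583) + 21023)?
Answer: 9943/208996817 ≈ 4.7575e-5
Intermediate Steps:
1/((27647 + (-85)²)/(-22526 + 12583) + 21023) = 1/((27647 + 7225)/(-9943) + 21023) = 1/(34872*(-1/9943) + 21023) = 1/(-34872/9943 + 21023) = 1/(208996817/9943) = 9943/208996817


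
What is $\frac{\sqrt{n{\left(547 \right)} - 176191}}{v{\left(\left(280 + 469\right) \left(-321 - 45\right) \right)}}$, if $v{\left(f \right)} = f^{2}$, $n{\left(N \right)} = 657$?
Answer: $\frac{i \sqrt{175534}}{75149449956} \approx 5.5751 \cdot 10^{-9} i$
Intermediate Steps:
$\frac{\sqrt{n{\left(547 \right)} - 176191}}{v{\left(\left(280 + 469\right) \left(-321 - 45\right) \right)}} = \frac{\sqrt{657 - 176191}}{\left(\left(280 + 469\right) \left(-321 - 45\right)\right)^{2}} = \frac{\sqrt{-175534}}{\left(749 \left(-366\right)\right)^{2}} = \frac{i \sqrt{175534}}{\left(-274134\right)^{2}} = \frac{i \sqrt{175534}}{75149449956}$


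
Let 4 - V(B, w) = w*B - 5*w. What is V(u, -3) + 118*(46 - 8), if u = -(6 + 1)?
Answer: 4452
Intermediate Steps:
u = -7 (u = -1*7 = -7)
V(B, w) = 4 + 5*w - B*w (V(B, w) = 4 - (w*B - 5*w) = 4 - (B*w - 5*w) = 4 - (-5*w + B*w) = 4 + (5*w - B*w) = 4 + 5*w - B*w)
V(u, -3) + 118*(46 - 8) = (4 + 5*(-3) - 1*(-7)*(-3)) + 118*(46 - 8) = (4 - 15 - 21) + 118*38 = -32 + 4484 = 4452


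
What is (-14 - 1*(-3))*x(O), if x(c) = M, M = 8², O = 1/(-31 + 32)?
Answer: -704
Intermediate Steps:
O = 1 (O = 1/1 = 1)
M = 64
x(c) = 64
(-14 - 1*(-3))*x(O) = (-14 - 1*(-3))*64 = (-14 + 3)*64 = -11*64 = -704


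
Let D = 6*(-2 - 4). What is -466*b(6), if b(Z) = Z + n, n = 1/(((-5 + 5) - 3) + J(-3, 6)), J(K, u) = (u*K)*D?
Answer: -1803886/645 ≈ -2796.7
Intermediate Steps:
D = -36 (D = 6*(-6) = -36)
J(K, u) = -36*K*u (J(K, u) = (u*K)*(-36) = (K*u)*(-36) = -36*K*u)
n = 1/645 (n = 1/(((-5 + 5) - 3) - 36*(-3)*6) = 1/((0 - 3) + 648) = 1/(-3 + 648) = 1/645 ≈ 0.0015504)
b(Z) = 1/645 + Z (b(Z) = Z + 1/645 = 1/645 + Z)
-466*b(6) = -466*(1/645 + 6) = -466*3871/645 = -1803886/645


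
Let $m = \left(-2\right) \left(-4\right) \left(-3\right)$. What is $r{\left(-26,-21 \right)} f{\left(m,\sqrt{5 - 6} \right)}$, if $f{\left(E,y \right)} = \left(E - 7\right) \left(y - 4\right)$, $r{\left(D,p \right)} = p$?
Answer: $-2604 + 651 i \approx -2604.0 + 651.0 i$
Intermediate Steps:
$m = -24$ ($m = 8 \left(-3\right) = -24$)
$f{\left(E,y \right)} = \left(-7 + E\right) \left(-4 + y\right)$
$r{\left(-26,-21 \right)} f{\left(m,\sqrt{5 - 6} \right)} = - 21 \left(28 - 7 \sqrt{5 - 6} - -96 - 24 \sqrt{5 - 6}\right) = - 21 \left(28 - 7 \sqrt{-1} + 96 - 24 \sqrt{-1}\right) = - 21 \left(28 - 7 i + 96 - 24 i\right) = - 21 \left(124 - 31 i\right) = -2604 + 651 i$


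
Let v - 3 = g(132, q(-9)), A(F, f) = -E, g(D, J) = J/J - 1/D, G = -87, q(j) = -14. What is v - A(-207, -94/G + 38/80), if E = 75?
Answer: 10427/132 ≈ 78.992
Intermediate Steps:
g(D, J) = 1 - 1/D
A(F, f) = -75 (A(F, f) = -1*75 = -75)
v = 527/132 (v = 3 + (-1 + 132)/132 = 3 + (1/132)*131 = 3 + 131/132 = 527/132 ≈ 3.9924)
v - A(-207, -94/G + 38/80) = 527/132 - 1*(-75) = 527/132 + 75 = 10427/132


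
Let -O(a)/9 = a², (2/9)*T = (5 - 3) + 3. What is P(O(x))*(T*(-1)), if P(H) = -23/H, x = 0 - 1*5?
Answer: -23/10 ≈ -2.3000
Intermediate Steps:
T = 45/2 (T = 9*((5 - 3) + 3)/2 = 9*(2 + 3)/2 = (9/2)*5 = 45/2 ≈ 22.500)
x = -5 (x = 0 - 5 = -5)
O(a) = -9*a²
P(O(x))*(T*(-1)) = (-23/((-9*(-5)²)))*((45/2)*(-1)) = -23/((-9*25))*(-45/2) = -23/(-225)*(-45/2) = -23*(-1/225)*(-45/2) = (23/225)*(-45/2) = -23/10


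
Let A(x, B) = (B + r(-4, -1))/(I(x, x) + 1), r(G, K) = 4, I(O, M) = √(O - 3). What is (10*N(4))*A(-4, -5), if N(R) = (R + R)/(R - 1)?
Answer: -10/3 + 10*I*√7/3 ≈ -3.3333 + 8.8192*I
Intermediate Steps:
I(O, M) = √(-3 + O)
N(R) = 2*R/(-1 + R) (N(R) = (2*R)/(-1 + R) = 2*R/(-1 + R))
A(x, B) = (4 + B)/(1 + √(-3 + x)) (A(x, B) = (B + 4)/(√(-3 + x) + 1) = (4 + B)/(1 + √(-3 + x)))
(10*N(4))*A(-4, -5) = (10*(2*4/(-1 + 4)))*((4 - 5)/(1 + √(-3 - 4))) = (10*(2*4/3))*(-1/(1 + √(-7))) = (10*(2*4*(⅓)))*(-1/(1 + I*√7)) = (10*(8/3))*(-1/(1 + I*√7)) = 80*(-1/(1 + I*√7))/3 = -80/(3*(1 + I*√7))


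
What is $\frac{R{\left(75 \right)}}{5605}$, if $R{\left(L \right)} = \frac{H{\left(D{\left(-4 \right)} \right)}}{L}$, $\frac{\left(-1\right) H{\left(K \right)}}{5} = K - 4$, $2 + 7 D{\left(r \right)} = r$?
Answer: $\frac{34}{588525} \approx 5.7772 \cdot 10^{-5}$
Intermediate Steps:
$D{\left(r \right)} = - \frac{2}{7} + \frac{r}{7}$
$H{\left(K \right)} = 20 - 5 K$ ($H{\left(K \right)} = - 5 \left(K - 4\right) = - 5 \left(-4 + K\right) = 20 - 5 K$)
$R{\left(L \right)} = \frac{170}{7 L}$ ($R{\left(L \right)} = \frac{20 - 5 \left(- \frac{2}{7} + \frac{1}{7} \left(-4\right)\right)}{L} = \frac{20 - 5 \left(- \frac{2}{7} - \frac{4}{7}\right)}{L} = \frac{20 - - \frac{30}{7}}{L} = \frac{20 + \frac{30}{7}}{L} = \frac{170}{7 L}$)
$\frac{R{\left(75 \right)}}{5605} = \frac{\frac{170}{7} \cdot \frac{1}{75}}{5605} = \frac{170}{7} \cdot \frac{1}{75} \cdot \frac{1}{5605} = \frac{34}{105} \cdot \frac{1}{5605} = \frac{34}{588525}$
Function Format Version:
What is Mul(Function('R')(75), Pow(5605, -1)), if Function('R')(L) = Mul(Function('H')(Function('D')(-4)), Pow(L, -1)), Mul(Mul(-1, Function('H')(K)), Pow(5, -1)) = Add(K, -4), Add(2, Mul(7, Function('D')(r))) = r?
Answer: Rational(34, 588525) ≈ 5.7772e-5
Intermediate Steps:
Function('D')(r) = Add(Rational(-2, 7), Mul(Rational(1, 7), r))
Function('H')(K) = Add(20, Mul(-5, K)) (Function('H')(K) = Mul(-5, Add(K, -4)) = Mul(-5, Add(-4, K)) = Add(20, Mul(-5, K)))
Function('R')(L) = Mul(Rational(170, 7), Pow(L, -1)) (Function('R')(L) = Mul(Add(20, Mul(-5, Add(Rational(-2, 7), Mul(Rational(1, 7), -4)))), Pow(L, -1)) = Mul(Add(20, Mul(-5, Add(Rational(-2, 7), Rational(-4, 7)))), Pow(L, -1)) = Mul(Add(20, Mul(-5, Rational(-6, 7))), Pow(L, -1)) = Mul(Add(20, Rational(30, 7)), Pow(L, -1)) = Mul(Rational(170, 7), Pow(L, -1)))
Mul(Function('R')(75), Pow(5605, -1)) = Mul(Mul(Rational(170, 7), Pow(75, -1)), Pow(5605, -1)) = Mul(Mul(Rational(170, 7), Rational(1, 75)), Rational(1, 5605)) = Mul(Rational(34, 105), Rational(1, 5605)) = Rational(34, 588525)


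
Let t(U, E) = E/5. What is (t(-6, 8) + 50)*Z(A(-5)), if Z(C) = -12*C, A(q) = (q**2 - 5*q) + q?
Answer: -27864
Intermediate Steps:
t(U, E) = E/5 (t(U, E) = E*(1/5) = E/5)
A(q) = q**2 - 4*q
(t(-6, 8) + 50)*Z(A(-5)) = ((1/5)*8 + 50)*(-(-60)*(-4 - 5)) = (8/5 + 50)*(-(-60)*(-9)) = 258*(-12*45)/5 = (258/5)*(-540) = -27864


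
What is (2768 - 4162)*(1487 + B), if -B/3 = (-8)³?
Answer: -4214062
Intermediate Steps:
B = 1536 (B = -3*(-8)³ = -3*(-512) = 1536)
(2768 - 4162)*(1487 + B) = (2768 - 4162)*(1487 + 1536) = -1394*3023 = -4214062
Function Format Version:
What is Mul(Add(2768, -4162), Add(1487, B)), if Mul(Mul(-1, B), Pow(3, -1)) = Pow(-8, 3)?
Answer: -4214062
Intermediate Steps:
B = 1536 (B = Mul(-3, Pow(-8, 3)) = Mul(-3, -512) = 1536)
Mul(Add(2768, -4162), Add(1487, B)) = Mul(Add(2768, -4162), Add(1487, 1536)) = Mul(-1394, 3023) = -4214062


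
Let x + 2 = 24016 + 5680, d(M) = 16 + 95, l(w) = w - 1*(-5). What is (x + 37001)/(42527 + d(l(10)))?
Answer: 66695/42638 ≈ 1.5642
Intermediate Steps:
l(w) = 5 + w (l(w) = w + 5 = 5 + w)
d(M) = 111
x = 29694 (x = -2 + (24016 + 5680) = -2 + 29696 = 29694)
(x + 37001)/(42527 + d(l(10))) = (29694 + 37001)/(42527 + 111) = 66695/42638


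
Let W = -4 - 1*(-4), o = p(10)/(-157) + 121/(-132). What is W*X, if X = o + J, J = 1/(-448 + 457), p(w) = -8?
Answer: 0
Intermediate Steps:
J = 1/9 ≈ 0.11111
o = -1631/1884 (o = -8/(-157) + 121/(-132) = -8*(-1/157) + 121*(-1/132) = 8/157 - 11/12 = -1631/1884 ≈ -0.86571)
X = -4265/5652 (X = -1631/1884 + 1/9 = -4265/5652 ≈ -0.75460)
W = 0 (W = -4 + 4 = 0)
W*X = 0*(-4265/5652) = 0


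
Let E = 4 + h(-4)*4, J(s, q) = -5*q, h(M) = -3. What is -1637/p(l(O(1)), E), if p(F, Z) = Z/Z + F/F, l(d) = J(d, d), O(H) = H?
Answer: -1637/2 ≈ -818.50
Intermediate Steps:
l(d) = -5*d
E = -8 (E = 4 - 3*4 = 4 - 12 = -8)
p(F, Z) = 2 (p(F, Z) = 1 + 1 = 2)
-1637/p(l(O(1)), E) = -1637/2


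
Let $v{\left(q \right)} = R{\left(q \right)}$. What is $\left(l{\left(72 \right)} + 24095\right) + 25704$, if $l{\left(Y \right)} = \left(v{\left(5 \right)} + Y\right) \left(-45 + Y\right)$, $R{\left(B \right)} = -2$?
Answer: $51689$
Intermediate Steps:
$v{\left(q \right)} = -2$
$l{\left(Y \right)} = \left(-45 + Y\right) \left(-2 + Y\right)$ ($l{\left(Y \right)} = \left(-2 + Y\right) \left(-45 + Y\right) = \left(-45 + Y\right) \left(-2 + Y\right)$)
$\left(l{\left(72 \right)} + 24095\right) + 25704 = \left(\left(90 + 72^{2} - 3384\right) + 24095\right) + 25704 = \left(\left(90 + 5184 - 3384\right) + 24095\right) + 25704 = \left(1890 + 24095\right) + 25704 = 25985 + 25704 = 51689$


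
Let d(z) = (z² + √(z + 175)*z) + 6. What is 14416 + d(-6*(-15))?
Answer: 22522 + 90*√265 ≈ 23987.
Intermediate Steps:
d(z) = 6 + z² + z*√(175 + z) (d(z) = (z² + √(175 + z)*z) + 6 = (z² + z*√(175 + z)) + 6 = 6 + z² + z*√(175 + z))
14416 + d(-6*(-15)) = 14416 + (6 + (-6*(-15))² + (-6*(-15))*√(175 - 6*(-15))) = 14416 + (6 + 90² + 90*√(175 + 90)) = 14416 + (6 + 8100 + 90*√265) = 14416 + (8106 + 90*√265) = 22522 + 90*√265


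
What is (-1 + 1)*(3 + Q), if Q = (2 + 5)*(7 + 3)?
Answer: 0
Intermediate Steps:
Q = 70 (Q = 7*10 = 70)
(-1 + 1)*(3 + Q) = (-1 + 1)*(3 + 70) = 0*73 = 0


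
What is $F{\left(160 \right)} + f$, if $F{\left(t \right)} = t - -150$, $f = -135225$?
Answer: $-134915$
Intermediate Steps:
$F{\left(t \right)} = 150 + t$ ($F{\left(t \right)} = t + 150 = 150 + t$)
$F{\left(160 \right)} + f = \left(150 + 160\right) - 135225 = 310 - 135225 = -134915$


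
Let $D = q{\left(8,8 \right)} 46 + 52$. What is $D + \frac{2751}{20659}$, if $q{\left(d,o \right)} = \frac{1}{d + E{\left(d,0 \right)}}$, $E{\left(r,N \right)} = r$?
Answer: $\frac{9091309}{165272} \approx 55.008$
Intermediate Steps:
$q{\left(d,o \right)} = \frac{1}{2 d}$ ($q{\left(d,o \right)} = \frac{1}{d + d} = \frac{1}{2 d}$)
$D = \frac{439}{8}$ ($D = \frac{1}{2 \cdot 8} \cdot 46 + 52 = \frac{1}{2} \cdot \frac{1}{8} \cdot 46 + 52 = \frac{1}{16} \cdot 46 + 52 = \frac{23}{8} + 52 = \frac{439}{8} \approx 54.875$)
$D + \frac{2751}{20659} = \frac{439}{8} + \frac{2751}{20659} = \frac{9091309}{165272}$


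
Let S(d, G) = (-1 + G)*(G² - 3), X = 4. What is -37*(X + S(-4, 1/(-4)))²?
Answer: -8919997/4096 ≈ -2177.7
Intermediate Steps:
S(d, G) = (-1 + G)*(-3 + G²)
-37*(X + S(-4, 1/(-4)))² = -37*(4 + (3 + (1/(-4))³ - (1/(-4))² - 3/(-4)))² = -37*(4 + (3 + (-¼)³ - (-¼)² - 3*(-¼)))² = -37*(4 + (3 - 1/64 - 1*1/16 + ¾))² = -37*(4 + (3 - 1/64 - 1/16 + ¾))² = -37*(4 + 235/64)² = -37*(491/64)² = -37*241081/4096 = -8919997/4096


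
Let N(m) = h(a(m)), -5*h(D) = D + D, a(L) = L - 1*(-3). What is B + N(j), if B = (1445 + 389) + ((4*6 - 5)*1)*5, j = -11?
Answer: 9661/5 ≈ 1932.2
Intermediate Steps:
a(L) = 3 + L (a(L) = L + 3 = 3 + L)
h(D) = -2*D/5 (h(D) = -(D + D)/5 = -2*D/5)
N(m) = -6/5 - 2*m/5 (N(m) = -2*(3 + m)/5 = -6/5 - 2*m/5)
B = 1929 (B = 1834 + ((24 - 5)*1)*5 = 1834 + (19*1)*5 = 1834 + 19*5 = 1834 + 95 = 1929)
B + N(j) = 1929 + (-6/5 - 2/5*(-11)) = 1929 + (-6/5 + 22/5) = 1929 + 16/5 = 9661/5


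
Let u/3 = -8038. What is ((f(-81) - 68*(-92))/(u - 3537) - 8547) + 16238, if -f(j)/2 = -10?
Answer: 70885855/9217 ≈ 7690.8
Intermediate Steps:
u = -24114 (u = 3*(-8038) = -24114)
f(j) = 20 (f(j) = -2*(-10) = 20)
((f(-81) - 68*(-92))/(u - 3537) - 8547) + 16238 = ((20 - 68*(-92))/(-24114 - 3537) - 8547) + 16238 = ((20 + 6256)/(-27651) - 8547) + 16238 = (6276*(-1/27651) - 8547) + 16238 = (-2092/9217 - 8547) + 16238 = -78779791/9217 + 16238 = 70885855/9217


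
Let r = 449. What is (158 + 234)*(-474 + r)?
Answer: -9800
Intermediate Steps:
(158 + 234)*(-474 + r) = (158 + 234)*(-474 + 449) = 392*(-25) = -9800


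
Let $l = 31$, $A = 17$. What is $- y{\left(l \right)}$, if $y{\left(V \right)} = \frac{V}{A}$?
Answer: $- \frac{31}{17} \approx -1.8235$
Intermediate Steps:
$y{\left(V \right)} = \frac{V}{17}$
$- y{\left(l \right)} = - \frac{31}{17}$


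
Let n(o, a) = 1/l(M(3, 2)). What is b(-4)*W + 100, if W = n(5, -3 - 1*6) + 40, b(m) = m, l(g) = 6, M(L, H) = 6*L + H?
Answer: -182/3 ≈ -60.667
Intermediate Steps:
M(L, H) = H + 6*L
n(o, a) = 1/6
W = 241/6 (W = 1/6 + 40 = 241/6 ≈ 40.167)
b(-4)*W + 100 = -4*241/6 + 100 = -482/3 + 100 = -182/3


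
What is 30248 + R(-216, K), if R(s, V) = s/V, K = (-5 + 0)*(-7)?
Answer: 1058464/35 ≈ 30242.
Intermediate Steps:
K = 35 (K = -5*(-7) = 35)
30248 + R(-216, K) = 30248 - 216/35 = 1058464/35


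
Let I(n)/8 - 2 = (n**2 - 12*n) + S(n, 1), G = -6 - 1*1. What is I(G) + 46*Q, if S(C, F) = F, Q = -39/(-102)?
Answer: 18795/17 ≈ 1105.6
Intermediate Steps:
G = -7 (G = -6 - 1 = -7)
Q = 13/34 (Q = -39*(-1/102) = 13/34 ≈ 0.38235)
I(n) = 24 - 96*n + 8*n**2 (I(n) = 16 + 8*((n**2 - 12*n) + 1) = 16 + 8*(1 + n**2 - 12*n) = 16 + (8 - 96*n + 8*n**2) = 24 - 96*n + 8*n**2)
I(G) + 46*Q = (24 - 96*(-7) + 8*(-7)**2) + 46*(13/34) = (24 + 672 + 8*49) + 299/17 = (24 + 672 + 392) + 299/17 = 1088 + 299/17 = 18795/17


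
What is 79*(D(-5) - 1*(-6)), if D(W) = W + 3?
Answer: 316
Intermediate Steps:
D(W) = 3 + W
79*(D(-5) - 1*(-6)) = 79*((3 - 5) - 1*(-6)) = 79*(-2 + 6) = 79*4 = 316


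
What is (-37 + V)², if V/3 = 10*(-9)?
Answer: 94249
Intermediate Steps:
V = -270 (V = 3*(10*(-9)) = 3*(-90) = -270)
(-37 + V)² = (-37 - 270)² = (-307)² = 94249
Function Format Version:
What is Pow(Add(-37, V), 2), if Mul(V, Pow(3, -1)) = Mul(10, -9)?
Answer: 94249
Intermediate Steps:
V = -270 (V = Mul(3, Mul(10, -9)) = Mul(3, -90) = -270)
Pow(Add(-37, V), 2) = Pow(Add(-37, -270), 2) = Pow(-307, 2) = 94249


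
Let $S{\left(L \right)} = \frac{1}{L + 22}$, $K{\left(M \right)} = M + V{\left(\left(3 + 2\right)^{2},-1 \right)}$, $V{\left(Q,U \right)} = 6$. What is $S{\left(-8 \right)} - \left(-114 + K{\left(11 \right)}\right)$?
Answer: $\frac{1359}{14} \approx 97.071$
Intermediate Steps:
$K{\left(M \right)} = 6 + M$ ($K{\left(M \right)} = M + 6 = 6 + M$)
$S{\left(L \right)} = \frac{1}{22 + L}$
$S{\left(-8 \right)} - \left(-114 + K{\left(11 \right)}\right) = \frac{1}{22 - 8} + \left(114 - \left(6 + 11\right)\right) = \frac{1}{14} + \left(114 - 17\right) = \frac{1}{14} + 97 = \frac{1359}{14}$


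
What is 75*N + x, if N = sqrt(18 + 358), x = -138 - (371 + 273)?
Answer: -782 + 150*sqrt(94) ≈ 672.30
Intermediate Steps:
x = -782 (x = -138 - 1*644 = -138 - 644 = -782)
N = 2*sqrt(94) (N = sqrt(376) = 2*sqrt(94) ≈ 19.391)
75*N + x = 75*(2*sqrt(94)) - 782 = 150*sqrt(94) - 782 = -782 + 150*sqrt(94)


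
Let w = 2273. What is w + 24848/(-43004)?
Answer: 24430811/10751 ≈ 2272.4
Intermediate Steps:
w + 24848/(-43004) = 2273 + 24848/(-43004) = 2273 + 24848*(-1/43004) = 2273 - 6212/10751 = 24430811/10751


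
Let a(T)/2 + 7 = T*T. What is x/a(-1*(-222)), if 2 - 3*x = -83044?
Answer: 13841/49277 ≈ 0.28088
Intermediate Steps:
x = 27682 (x = ⅔ - ⅓*(-83044) = ⅔ + 83044/3 = 27682)
a(T) = -14 + 2*T² (a(T) = -14 + 2*(T*T) = -14 + 2*T²)
x/a(-1*(-222)) = 27682/(-14 + 2*(-1*(-222))²) = 27682/(-14 + 2*222²) = 27682/(-14 + 2*49284) = 27682/(-14 + 98568) = 27682/98554 = 27682*(1/98554) = 13841/49277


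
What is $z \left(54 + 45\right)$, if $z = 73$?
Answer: $7227$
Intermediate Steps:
$z \left(54 + 45\right) = 73 \left(54 + 45\right) = 73 \cdot 99 = 7227$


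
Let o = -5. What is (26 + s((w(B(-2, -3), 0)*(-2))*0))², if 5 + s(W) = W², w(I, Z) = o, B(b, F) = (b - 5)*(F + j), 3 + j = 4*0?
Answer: 441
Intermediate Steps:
j = -3 (j = -3 + 4*0 = -3 + 0 = -3)
B(b, F) = (-5 + b)*(-3 + F) (B(b, F) = (b - 5)*(F - 3) = (-5 + b)*(-3 + F))
w(I, Z) = -5
s(W) = -5 + W²
(26 + s((w(B(-2, -3), 0)*(-2))*0))² = (26 + (-5 + (-5*(-2)*0)²))² = (26 + (-5 + (10*0)²))² = (26 + (-5 + 0²))² = (26 + (-5 + 0))² = (26 - 5)² = 21² = 441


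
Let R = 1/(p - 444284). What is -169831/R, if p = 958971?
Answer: -87409807897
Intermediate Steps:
R = 1/514687 (R = 1/(958971 - 444284) = 1/514687 ≈ 1.9429e-6)
-169831/R = -169831/1/514687 = -169831*514687 = -87409807897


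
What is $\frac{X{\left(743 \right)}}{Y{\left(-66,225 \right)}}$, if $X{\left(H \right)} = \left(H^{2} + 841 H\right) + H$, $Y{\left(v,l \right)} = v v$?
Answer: $\frac{1177655}{4356} \approx 270.35$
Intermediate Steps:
$Y{\left(v,l \right)} = v^{2}$
$X{\left(H \right)} = H^{2} + 842 H$
$\frac{X{\left(743 \right)}}{Y{\left(-66,225 \right)}} = \frac{743 \left(842 + 743\right)}{\left(-66\right)^{2}} = \frac{743 \cdot 1585}{4356} = 1177655 \cdot \frac{1}{4356} = \frac{1177655}{4356}$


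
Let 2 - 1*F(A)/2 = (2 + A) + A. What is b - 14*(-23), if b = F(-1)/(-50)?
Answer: 8048/25 ≈ 321.92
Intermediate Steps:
F(A) = -4*A (F(A) = 4 - 2*((2 + A) + A) = 4 - 2*(2 + 2*A) = 4 + (-4 - 4*A) = -4*A)
b = -2/25 (b = -4*(-1)/(-50) = 4*(-1/50) = -2/25 ≈ -0.080000)
b - 14*(-23) = -2/25 - 14*(-23) = -2/25 + 322 = 8048/25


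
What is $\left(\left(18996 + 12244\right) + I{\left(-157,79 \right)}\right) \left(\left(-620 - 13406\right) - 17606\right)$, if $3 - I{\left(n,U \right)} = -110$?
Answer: $-991758096$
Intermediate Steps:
$I{\left(n,U \right)} = 113$ ($I{\left(n,U \right)} = 3 - -110 = 3 + 110 = 113$)
$\left(\left(18996 + 12244\right) + I{\left(-157,79 \right)}\right) \left(\left(-620 - 13406\right) - 17606\right) = \left(\left(18996 + 12244\right) + 113\right) \left(\left(-620 - 13406\right) - 17606\right) = \left(31240 + 113\right) \left(-14026 - 17606\right) = 31353 \left(-31632\right) = -991758096$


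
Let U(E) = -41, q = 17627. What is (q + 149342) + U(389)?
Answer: 166928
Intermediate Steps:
(q + 149342) + U(389) = (17627 + 149342) - 41 = 166969 - 41 = 166928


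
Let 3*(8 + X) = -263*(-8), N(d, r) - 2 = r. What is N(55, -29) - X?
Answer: -2161/3 ≈ -720.33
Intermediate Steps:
N(d, r) = 2 + r
X = 2080/3 (X = -8 + (-263*(-8))/3 = -8 + (⅓)*2104 = -8 + 2104/3 = 2080/3 ≈ 693.33)
N(55, -29) - X = (2 - 29) - 1*2080/3 = -27 - 2080/3 = -2161/3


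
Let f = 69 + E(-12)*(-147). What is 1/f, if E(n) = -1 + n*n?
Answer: -1/20952 ≈ -4.7728e-5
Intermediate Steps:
E(n) = -1 + n²
f = -20952 (f = 69 + (-1 + (-12)²)*(-147) = 69 + (-1 + 144)*(-147) = 69 + 143*(-147) = 69 - 21021 = -20952)
1/f = 1/(-20952) = -1/20952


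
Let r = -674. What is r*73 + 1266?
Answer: -47936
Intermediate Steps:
r*73 + 1266 = -674*73 + 1266 = -49202 + 1266 = -47936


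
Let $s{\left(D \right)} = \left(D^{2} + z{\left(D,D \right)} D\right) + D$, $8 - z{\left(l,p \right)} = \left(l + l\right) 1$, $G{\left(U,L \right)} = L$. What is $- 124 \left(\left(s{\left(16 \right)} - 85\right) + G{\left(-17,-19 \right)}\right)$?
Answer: $26784$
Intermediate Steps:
$z{\left(l,p \right)} = 8 - 2 l$ ($z{\left(l,p \right)} = 8 - \left(l + l\right) 1 = 8 - 2 l 1 = 8 - 2 l$)
$s{\left(D \right)} = D + D^{2} + D \left(8 - 2 D\right)$ ($s{\left(D \right)} = \left(D^{2} + \left(8 - 2 D\right) D\right) + D = \left(D^{2} + D \left(8 - 2 D\right)\right) + D = D + D^{2} + D \left(8 - 2 D\right)$)
$- 124 \left(\left(s{\left(16 \right)} - 85\right) + G{\left(-17,-19 \right)}\right) = - 124 \left(\left(16 \left(9 - 16\right) - 85\right) - 19\right) = - 124 \left(\left(16 \left(-7\right) - 85\right) - 19\right) = - 124 \left(\left(-112 - 85\right) - 19\right) = - 124 \left(-197 - 19\right) = \left(-124\right) \left(-216\right) = 26784$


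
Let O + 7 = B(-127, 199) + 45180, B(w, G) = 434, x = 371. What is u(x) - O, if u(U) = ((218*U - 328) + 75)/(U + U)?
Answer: -33759769/742 ≈ -45498.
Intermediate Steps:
O = 45607 (O = -7 + (434 + 45180) = -7 + 45614 = 45607)
u(U) = (-253 + 218*U)/(2*U) (u(U) = ((-328 + 218*U) + 75)/((2*U)) = (-253 + 218*U)*(1/(2*U)) = (-253 + 218*U)/(2*U))
u(x) - O = (109 - 253/2/371) - 1*45607 = (109 - 253/2*1/371) - 45607 = (109 - 253/742) - 45607 = 80625/742 - 45607 = -33759769/742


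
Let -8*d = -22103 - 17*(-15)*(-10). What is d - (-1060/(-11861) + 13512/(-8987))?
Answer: 2629087693867/852758456 ≈ 3083.0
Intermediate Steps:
d = 24653/8 (d = -(-22103 - 17*(-15)*(-10))/8 = -(-22103 + 255*(-10))/8 = -(-22103 - 2550)/8 = -⅛*(-24653) = 24653/8 ≈ 3081.6)
d - (-1060/(-11861) + 13512/(-8987)) = 24653/8 - (-1060/(-11861) + 13512/(-8987)) = 24653/8 - (-1060*(-1/11861) + 13512*(-1/8987)) = 24653/8 - (1060/11861 - 13512/8987) = 24653/8 - 1*(-150739612/106594807) = 24653/8 + 150739612/106594807 = 2629087693867/852758456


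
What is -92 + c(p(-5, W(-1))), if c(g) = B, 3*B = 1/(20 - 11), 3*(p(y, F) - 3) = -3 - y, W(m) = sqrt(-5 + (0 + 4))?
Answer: -2483/27 ≈ -91.963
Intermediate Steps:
W(m) = I (W(m) = sqrt(-5 + 4) = sqrt(-1) = I)
p(y, F) = 2 - y/3 (p(y, F) = 3 + (-3 - y)/3 = 3 + (-1 - y/3) = 2 - y/3)
B = 1/27 (B = 1/(3*(20 - 11)) = (1/3)/9 = (1/3)*(1/9) = 1/27 ≈ 0.037037)
c(g) = 1/27
-92 + c(p(-5, W(-1))) = -92 + 1/27 = -2483/27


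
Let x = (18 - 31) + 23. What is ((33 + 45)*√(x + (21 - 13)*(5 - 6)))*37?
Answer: 2886*√2 ≈ 4081.4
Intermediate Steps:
x = 10 (x = -13 + 23 = 10)
((33 + 45)*√(x + (21 - 13)*(5 - 6)))*37 = ((33 + 45)*√(10 + (21 - 13)*(5 - 6)))*37 = (78*√(10 + 8*(-1)))*37 = (78*√(10 - 8))*37 = (78*√2)*37 = 2886*√2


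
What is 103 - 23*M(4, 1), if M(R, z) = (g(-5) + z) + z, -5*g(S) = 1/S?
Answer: 1402/25 ≈ 56.080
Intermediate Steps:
g(S) = -1/(5*S)
M(R, z) = 1/25 + 2*z (M(R, z) = (-⅕/(-5) + z) + z = (-⅕*(-⅕) + z) + z = (1/25 + z) + z = 1/25 + 2*z)
103 - 23*M(4, 1) = 103 - 23*(1/25 + 2*1) = 103 - 23*(1/25 + 2) = 103 - 23*51/25 = 103 - 1173/25 = 1402/25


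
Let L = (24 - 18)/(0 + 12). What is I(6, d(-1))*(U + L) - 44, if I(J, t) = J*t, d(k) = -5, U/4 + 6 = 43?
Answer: -4499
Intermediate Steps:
U = 148 (U = -24 + 4*43 = -24 + 172 = 148)
L = ½ (L = 6/12 = 6*(1/12) = ½ ≈ 0.50000)
I(6, d(-1))*(U + L) - 44 = (6*(-5))*(148 + ½) - 44 = -30*297/2 - 44 = -4455 - 44 = -4499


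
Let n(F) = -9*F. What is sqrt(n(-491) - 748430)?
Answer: I*sqrt(744011) ≈ 862.56*I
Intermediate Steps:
sqrt(n(-491) - 748430) = sqrt(-9*(-491) - 748430) = sqrt(4419 - 748430) = sqrt(-744011) = I*sqrt(744011)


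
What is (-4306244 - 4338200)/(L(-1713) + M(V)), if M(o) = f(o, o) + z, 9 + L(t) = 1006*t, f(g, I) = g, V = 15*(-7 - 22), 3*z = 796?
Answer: 12966666/2585185 ≈ 5.0158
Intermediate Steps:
z = 796/3 (z = (⅓)*796 = 796/3 ≈ 265.33)
V = -435 (V = 15*(-29) = -435)
L(t) = -9 + 1006*t
M(o) = 796/3 + o (M(o) = o + 796/3 = 796/3 + o)
(-4306244 - 4338200)/(L(-1713) + M(V)) = (-4306244 - 4338200)/((-9 + 1006*(-1713)) + (796/3 - 435)) = -8644444/((-9 - 1723278) - 509/3) = -8644444/(-1723287 - 509/3) = -8644444/(-5170370/3) = -8644444*(-3/5170370) = 12966666/2585185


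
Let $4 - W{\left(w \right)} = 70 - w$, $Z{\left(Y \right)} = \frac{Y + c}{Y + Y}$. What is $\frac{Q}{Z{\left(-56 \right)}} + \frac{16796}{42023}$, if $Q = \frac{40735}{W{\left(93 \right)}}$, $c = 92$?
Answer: $- \frac{47926511912}{10211589} \approx -4693.3$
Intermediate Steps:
$Z{\left(Y \right)} = \frac{92 + Y}{2 Y}$ ($Z{\left(Y \right)} = \frac{Y + 92}{Y + Y} = \frac{92 + Y}{2 Y}$)
$W{\left(w \right)} = -66 + w$ ($W{\left(w \right)} = 4 - \left(70 - w\right) = 4 + \left(-70 + w\right) = -66 + w$)
$Q = \frac{40735}{27}$ ($Q = \frac{40735}{-66 + 93} = \frac{40735}{27} \approx 1508.7$)
$\frac{Q}{Z{\left(-56 \right)}} + \frac{16796}{42023} = \frac{40735}{27 \frac{92 - 56}{2 \left(-56\right)}} + \frac{16796}{42023} = \frac{40735}{27 \cdot \frac{1}{2} \left(- \frac{1}{56}\right) 36} + 16796 \cdot \frac{1}{42023} = \frac{40735}{27 \left(- \frac{9}{28}\right)} + \frac{16796}{42023} = \frac{40735}{27} \left(- \frac{28}{9}\right) + \frac{16796}{42023} = - \frac{1140580}{243} + \frac{16796}{42023} = - \frac{47926511912}{10211589}$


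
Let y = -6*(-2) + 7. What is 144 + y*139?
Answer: 2785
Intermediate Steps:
y = 19 (y = 12 + 7 = 19)
144 + y*139 = 144 + 19*139 = 144 + 2641 = 2785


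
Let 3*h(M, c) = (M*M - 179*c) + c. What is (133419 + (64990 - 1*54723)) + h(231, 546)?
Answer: 129077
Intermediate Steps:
h(M, c) = -178*c/3 + M**2/3 (h(M, c) = ((M*M - 179*c) + c)/3 = ((M**2 - 179*c) + c)/3 = (M**2 - 178*c)/3 = -178*c/3 + M**2/3)
(133419 + (64990 - 1*54723)) + h(231, 546) = (133419 + (64990 - 1*54723)) + (-178/3*546 + (1/3)*231**2) = (133419 + (64990 - 54723)) + (-32396 + (1/3)*53361) = (133419 + 10267) + (-32396 + 17787) = 143686 - 14609 = 129077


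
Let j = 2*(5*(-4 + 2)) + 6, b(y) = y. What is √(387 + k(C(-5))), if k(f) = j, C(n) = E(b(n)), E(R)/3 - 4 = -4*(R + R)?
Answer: √373 ≈ 19.313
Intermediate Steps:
E(R) = 12 - 24*R (E(R) = 12 + 3*(-4*(R + R)) = 12 + 3*(-8*R) = 12 - 24*R)
C(n) = 12 - 24*n
j = -14 (j = 2*(5*(-2)) + 6 = 2*(-10) + 6 = -20 + 6 = -14)
k(f) = -14
√(387 + k(C(-5))) = √(387 - 14) = √373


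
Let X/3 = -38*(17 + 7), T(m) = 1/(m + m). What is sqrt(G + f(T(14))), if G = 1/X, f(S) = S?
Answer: sqrt(90041)/1596 ≈ 0.18801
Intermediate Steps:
T(m) = 1/(2*m)
X = -2736 (X = 3*(-38*(17 + 7)) = 3*(-38*24) = 3*(-912) = -2736)
G = -1/2736 (G = 1/(-2736) = -1/2736 ≈ -0.00036550)
sqrt(G + f(T(14))) = sqrt(-1/2736 + (1/2)/14) = sqrt(-1/2736 + (1/2)*(1/14)) = sqrt(-1/2736 + 1/28) = sqrt(677/19152) = sqrt(90041)/1596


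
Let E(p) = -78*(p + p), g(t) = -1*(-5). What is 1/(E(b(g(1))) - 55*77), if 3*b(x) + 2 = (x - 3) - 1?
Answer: -1/4183 ≈ -0.00023906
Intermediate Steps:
g(t) = 5
b(x) = -2 + x/3 (b(x) = -2/3 + ((x - 3) - 1)/3 = -2/3 + ((-3 + x) - 1)/3 = -2/3 + (-4 + x)/3 = -2/3 + (-4/3 + x/3) = -2 + x/3)
E(p) = -156*p
1/(E(b(g(1))) - 55*77) = 1/(-156*(-2 + (1/3)*5) - 55*77) = 1/(-156*(-2 + 5/3) - 4235) = 1/(-156*(-1/3) - 4235) = 1/(52 - 4235) = 1/(-4183) = -1/4183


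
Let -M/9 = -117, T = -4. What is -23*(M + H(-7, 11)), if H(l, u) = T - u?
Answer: -23874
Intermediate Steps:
H(l, u) = -4 - u
M = 1053 (M = -9*(-117) = 1053)
-23*(M + H(-7, 11)) = -23*(1053 + (-4 - 1*11)) = -23*(1053 + (-4 - 11)) = -23*(1053 - 15) = -23*1038 = -23874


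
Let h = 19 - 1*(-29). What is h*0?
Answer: 0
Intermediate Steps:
h = 48 (h = 19 + 29 = 48)
h*0 = 48*0 = 0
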